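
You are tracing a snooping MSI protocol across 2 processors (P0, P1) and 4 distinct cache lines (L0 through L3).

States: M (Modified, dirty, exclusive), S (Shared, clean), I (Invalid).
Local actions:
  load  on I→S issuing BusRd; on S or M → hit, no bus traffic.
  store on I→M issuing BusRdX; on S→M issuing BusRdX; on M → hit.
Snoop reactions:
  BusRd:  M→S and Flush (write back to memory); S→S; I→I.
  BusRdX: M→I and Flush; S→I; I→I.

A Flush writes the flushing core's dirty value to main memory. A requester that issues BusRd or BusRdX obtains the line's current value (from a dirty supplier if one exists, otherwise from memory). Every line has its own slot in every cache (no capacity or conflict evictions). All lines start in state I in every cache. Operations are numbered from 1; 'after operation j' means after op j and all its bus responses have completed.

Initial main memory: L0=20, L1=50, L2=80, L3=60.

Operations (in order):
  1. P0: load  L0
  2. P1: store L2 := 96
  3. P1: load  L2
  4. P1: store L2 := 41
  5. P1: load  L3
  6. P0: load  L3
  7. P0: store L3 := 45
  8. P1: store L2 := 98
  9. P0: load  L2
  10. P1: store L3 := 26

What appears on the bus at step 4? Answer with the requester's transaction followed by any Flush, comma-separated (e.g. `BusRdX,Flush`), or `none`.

bus = none

step 1: P0: load  L0  ⟶  SI  (L0)  txn=BusRd  M[L0]=20
step 2: P1: store L2 := 96  ⟶  IM  (L2)  txn=BusRdX  M[L2]=80
step 3: P1: load  L2  ⟶  IM  (L2)  txn=∅  M[L2]=80
step 4: P1: store L2 := 41  ⟶  IM  (L2)  txn=∅  M[L2]=80
step 5: P1: load  L3  ⟶  IS  (L3)  txn=BusRd  M[L3]=60
step 6: P0: load  L3  ⟶  SS  (L3)  txn=BusRd  M[L3]=60
step 7: P0: store L3 := 45  ⟶  MI  (L3)  txn=BusRdX  M[L3]=60
step 8: P1: store L2 := 98  ⟶  IM  (L2)  txn=∅  M[L2]=80
step 9: P0: load  L2  ⟶  SS  (L2)  txn=BusRd+Flush  M[L2]=98
step 10: P1: store L3 := 26  ⟶  IM  (L3)  txn=BusRdX+Flush  M[L3]=45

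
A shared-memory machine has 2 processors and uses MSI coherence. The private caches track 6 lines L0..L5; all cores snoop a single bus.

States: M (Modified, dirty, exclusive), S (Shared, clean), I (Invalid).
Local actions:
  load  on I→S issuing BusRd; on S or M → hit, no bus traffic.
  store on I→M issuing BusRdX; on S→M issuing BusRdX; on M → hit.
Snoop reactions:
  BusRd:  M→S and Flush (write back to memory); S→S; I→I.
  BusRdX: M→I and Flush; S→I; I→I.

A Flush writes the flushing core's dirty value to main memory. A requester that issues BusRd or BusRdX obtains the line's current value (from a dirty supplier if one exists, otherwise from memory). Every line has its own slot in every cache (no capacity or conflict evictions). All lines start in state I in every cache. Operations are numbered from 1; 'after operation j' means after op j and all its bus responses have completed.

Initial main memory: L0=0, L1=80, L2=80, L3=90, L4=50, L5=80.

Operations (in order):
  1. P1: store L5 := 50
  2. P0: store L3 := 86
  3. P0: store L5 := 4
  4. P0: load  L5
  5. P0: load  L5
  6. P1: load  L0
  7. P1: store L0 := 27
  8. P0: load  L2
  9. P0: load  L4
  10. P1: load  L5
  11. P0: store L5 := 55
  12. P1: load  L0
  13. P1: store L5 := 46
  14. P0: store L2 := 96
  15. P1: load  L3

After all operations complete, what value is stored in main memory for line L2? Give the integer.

memory[L2] = 80

  op1 P1: store L5 := 50 → I/M on L5; bus BusRdX; mem=80
  op2 P0: store L3 := 86 → M/I on L3; bus BusRdX; mem=90
  op3 P0: store L5 := 4 → M/I on L5; bus BusRdX Flush; mem=50
  op4 P0: load  L5 → M/I on L5; bus (none); mem=50
  op5 P0: load  L5 → M/I on L5; bus (none); mem=50
  op6 P1: load  L0 → I/S on L0; bus BusRd; mem=0
  op7 P1: store L0 := 27 → I/M on L0; bus BusRdX; mem=0
  op8 P0: load  L2 → S/I on L2; bus BusRd; mem=80
  op9 P0: load  L4 → S/I on L4; bus BusRd; mem=50
  op10 P1: load  L5 → S/S on L5; bus BusRd Flush; mem=4
  op11 P0: store L5 := 55 → M/I on L5; bus BusRdX; mem=4
  op12 P1: load  L0 → I/M on L0; bus (none); mem=0
  op13 P1: store L5 := 46 → I/M on L5; bus BusRdX Flush; mem=55
  op14 P0: store L2 := 96 → M/I on L2; bus BusRdX; mem=80
  op15 P1: load  L3 → S/S on L3; bus BusRd Flush; mem=86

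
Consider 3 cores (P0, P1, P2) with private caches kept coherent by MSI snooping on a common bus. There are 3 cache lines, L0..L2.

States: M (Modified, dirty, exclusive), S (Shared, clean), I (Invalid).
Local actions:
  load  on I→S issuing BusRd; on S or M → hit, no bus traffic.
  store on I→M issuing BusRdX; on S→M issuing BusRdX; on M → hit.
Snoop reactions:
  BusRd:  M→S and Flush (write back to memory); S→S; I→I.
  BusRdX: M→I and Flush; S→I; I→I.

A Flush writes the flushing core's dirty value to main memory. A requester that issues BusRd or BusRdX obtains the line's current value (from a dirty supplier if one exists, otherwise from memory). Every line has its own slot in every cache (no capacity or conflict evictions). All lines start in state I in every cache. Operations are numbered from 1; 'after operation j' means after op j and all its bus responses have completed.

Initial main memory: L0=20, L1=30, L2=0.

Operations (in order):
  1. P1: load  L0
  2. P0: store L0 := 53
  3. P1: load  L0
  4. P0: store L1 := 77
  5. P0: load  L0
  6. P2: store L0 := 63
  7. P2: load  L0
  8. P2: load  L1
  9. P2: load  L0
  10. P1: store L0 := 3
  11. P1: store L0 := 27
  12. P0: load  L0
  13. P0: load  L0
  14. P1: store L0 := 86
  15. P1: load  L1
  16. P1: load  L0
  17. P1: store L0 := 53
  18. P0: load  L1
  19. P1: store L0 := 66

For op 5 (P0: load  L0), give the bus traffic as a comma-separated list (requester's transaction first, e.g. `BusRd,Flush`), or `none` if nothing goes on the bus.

[1] P1: load  L0 | P0:I, P1:S(20), P2:I | bus: BusRd
[2] P0: store L0 := 53 | P0:M(53), P1:I, P2:I | bus: BusRdX
[3] P1: load  L0 | P0:S(53), P1:S(53), P2:I | bus: BusRd,Flush
[4] P0: store L1 := 77 | P0:M(77), P1:I, P2:I | bus: BusRdX
[5] P0: load  L0 | P0:S(53), P1:S(53), P2:I | bus: none
[6] P2: store L0 := 63 | P0:I, P1:I, P2:M(63) | bus: BusRdX
[7] P2: load  L0 | P0:I, P1:I, P2:M(63) | bus: none
[8] P2: load  L1 | P0:S(77), P1:I, P2:S(77) | bus: BusRd,Flush
[9] P2: load  L0 | P0:I, P1:I, P2:M(63) | bus: none
[10] P1: store L0 := 3 | P0:I, P1:M(3), P2:I | bus: BusRdX,Flush
[11] P1: store L0 := 27 | P0:I, P1:M(27), P2:I | bus: none
[12] P0: load  L0 | P0:S(27), P1:S(27), P2:I | bus: BusRd,Flush
[13] P0: load  L0 | P0:S(27), P1:S(27), P2:I | bus: none
[14] P1: store L0 := 86 | P0:I, P1:M(86), P2:I | bus: BusRdX
[15] P1: load  L1 | P0:S(77), P1:S(77), P2:S(77) | bus: BusRd
[16] P1: load  L0 | P0:I, P1:M(86), P2:I | bus: none
[17] P1: store L0 := 53 | P0:I, P1:M(53), P2:I | bus: none
[18] P0: load  L1 | P0:S(77), P1:S(77), P2:S(77) | bus: none
[19] P1: store L0 := 66 | P0:I, P1:M(66), P2:I | bus: none

bus = none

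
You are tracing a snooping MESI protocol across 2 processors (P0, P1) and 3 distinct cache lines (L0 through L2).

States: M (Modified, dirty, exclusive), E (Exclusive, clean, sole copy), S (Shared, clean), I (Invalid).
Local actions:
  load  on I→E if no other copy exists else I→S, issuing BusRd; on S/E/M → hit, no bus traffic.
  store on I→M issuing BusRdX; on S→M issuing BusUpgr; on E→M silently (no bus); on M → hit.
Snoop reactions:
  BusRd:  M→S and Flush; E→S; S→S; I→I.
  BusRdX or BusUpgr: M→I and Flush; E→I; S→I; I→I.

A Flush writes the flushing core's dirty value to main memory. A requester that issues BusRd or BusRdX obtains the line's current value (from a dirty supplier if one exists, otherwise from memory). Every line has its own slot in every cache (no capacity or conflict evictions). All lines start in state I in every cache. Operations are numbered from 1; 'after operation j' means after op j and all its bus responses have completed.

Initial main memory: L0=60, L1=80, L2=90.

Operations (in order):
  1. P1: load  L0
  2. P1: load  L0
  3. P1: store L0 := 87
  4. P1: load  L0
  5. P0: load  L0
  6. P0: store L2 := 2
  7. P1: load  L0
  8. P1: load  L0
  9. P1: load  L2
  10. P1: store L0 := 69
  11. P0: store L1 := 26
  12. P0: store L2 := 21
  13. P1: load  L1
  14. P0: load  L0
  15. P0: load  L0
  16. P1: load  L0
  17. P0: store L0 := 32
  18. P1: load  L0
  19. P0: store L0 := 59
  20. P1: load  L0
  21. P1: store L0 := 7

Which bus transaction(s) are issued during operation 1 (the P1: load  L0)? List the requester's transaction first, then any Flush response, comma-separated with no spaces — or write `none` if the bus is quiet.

1. P1: load  L0  bus=[BusRd]  L0: P0=I P1=E  mem[L0]=60
2. P1: load  L0  bus=[-]  L0: P0=I P1=E  mem[L0]=60
3. P1: store L0 := 87  bus=[-]  L0: P0=I P1=M  mem[L0]=60
4. P1: load  L0  bus=[-]  L0: P0=I P1=M  mem[L0]=60
5. P0: load  L0  bus=[BusRd,Flush]  L0: P0=S P1=S  mem[L0]=87
6. P0: store L2 := 2  bus=[BusRdX]  L2: P0=M P1=I  mem[L2]=90
7. P1: load  L0  bus=[-]  L0: P0=S P1=S  mem[L0]=87
8. P1: load  L0  bus=[-]  L0: P0=S P1=S  mem[L0]=87
9. P1: load  L2  bus=[BusRd,Flush]  L2: P0=S P1=S  mem[L2]=2
10. P1: store L0 := 69  bus=[BusUpgr]  L0: P0=I P1=M  mem[L0]=87
11. P0: store L1 := 26  bus=[BusRdX]  L1: P0=M P1=I  mem[L1]=80
12. P0: store L2 := 21  bus=[BusUpgr]  L2: P0=M P1=I  mem[L2]=2
13. P1: load  L1  bus=[BusRd,Flush]  L1: P0=S P1=S  mem[L1]=26
14. P0: load  L0  bus=[BusRd,Flush]  L0: P0=S P1=S  mem[L0]=69
15. P0: load  L0  bus=[-]  L0: P0=S P1=S  mem[L0]=69
16. P1: load  L0  bus=[-]  L0: P0=S P1=S  mem[L0]=69
17. P0: store L0 := 32  bus=[BusUpgr]  L0: P0=M P1=I  mem[L0]=69
18. P1: load  L0  bus=[BusRd,Flush]  L0: P0=S P1=S  mem[L0]=32
19. P0: store L0 := 59  bus=[BusUpgr]  L0: P0=M P1=I  mem[L0]=32
20. P1: load  L0  bus=[BusRd,Flush]  L0: P0=S P1=S  mem[L0]=59
21. P1: store L0 := 7  bus=[BusUpgr]  L0: P0=I P1=M  mem[L0]=59

bus = BusRd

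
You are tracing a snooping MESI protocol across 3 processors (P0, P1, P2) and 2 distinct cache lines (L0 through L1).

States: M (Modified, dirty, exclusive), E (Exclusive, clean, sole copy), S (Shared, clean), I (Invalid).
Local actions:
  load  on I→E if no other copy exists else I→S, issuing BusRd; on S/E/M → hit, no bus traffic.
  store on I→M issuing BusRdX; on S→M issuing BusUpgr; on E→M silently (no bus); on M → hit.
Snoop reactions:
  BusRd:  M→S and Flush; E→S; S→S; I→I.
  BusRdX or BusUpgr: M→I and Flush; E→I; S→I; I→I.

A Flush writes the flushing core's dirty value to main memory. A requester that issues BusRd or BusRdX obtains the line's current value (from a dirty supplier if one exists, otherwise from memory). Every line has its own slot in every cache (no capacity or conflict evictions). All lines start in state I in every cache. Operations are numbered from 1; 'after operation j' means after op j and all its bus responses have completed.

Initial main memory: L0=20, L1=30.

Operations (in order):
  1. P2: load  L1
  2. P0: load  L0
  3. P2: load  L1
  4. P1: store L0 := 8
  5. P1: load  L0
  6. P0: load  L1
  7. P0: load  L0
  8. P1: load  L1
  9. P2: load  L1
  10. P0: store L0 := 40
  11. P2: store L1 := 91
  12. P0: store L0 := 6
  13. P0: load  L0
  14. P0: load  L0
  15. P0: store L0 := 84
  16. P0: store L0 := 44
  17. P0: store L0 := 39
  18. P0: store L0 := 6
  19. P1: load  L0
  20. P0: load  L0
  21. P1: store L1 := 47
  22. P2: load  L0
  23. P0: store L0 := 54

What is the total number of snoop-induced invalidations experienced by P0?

  op1 P2: load  L1 → I/I/E on L1; bus BusRd; mem=30
  op2 P0: load  L0 → E/I/I on L0; bus BusRd; mem=20
  op3 P2: load  L1 → I/I/E on L1; bus (none); mem=30
  op4 P1: store L0 := 8 → I/M/I on L0; bus BusRdX; mem=20
  op5 P1: load  L0 → I/M/I on L0; bus (none); mem=20
  op6 P0: load  L1 → S/I/S on L1; bus BusRd; mem=30
  op7 P0: load  L0 → S/S/I on L0; bus BusRd Flush; mem=8
  op8 P1: load  L1 → S/S/S on L1; bus BusRd; mem=30
  op9 P2: load  L1 → S/S/S on L1; bus (none); mem=30
  op10 P0: store L0 := 40 → M/I/I on L0; bus BusUpgr; mem=8
  op11 P2: store L1 := 91 → I/I/M on L1; bus BusUpgr; mem=30
  op12 P0: store L0 := 6 → M/I/I on L0; bus (none); mem=8
  op13 P0: load  L0 → M/I/I on L0; bus (none); mem=8
  op14 P0: load  L0 → M/I/I on L0; bus (none); mem=8
  op15 P0: store L0 := 84 → M/I/I on L0; bus (none); mem=8
  op16 P0: store L0 := 44 → M/I/I on L0; bus (none); mem=8
  op17 P0: store L0 := 39 → M/I/I on L0; bus (none); mem=8
  op18 P0: store L0 := 6 → M/I/I on L0; bus (none); mem=8
  op19 P1: load  L0 → S/S/I on L0; bus BusRd Flush; mem=6
  op20 P0: load  L0 → S/S/I on L0; bus (none); mem=6
  op21 P1: store L1 := 47 → I/M/I on L1; bus BusRdX Flush; mem=91
  op22 P2: load  L0 → S/S/S on L0; bus BusRd; mem=6
  op23 P0: store L0 := 54 → M/I/I on L0; bus BusUpgr; mem=6

invalidations = 2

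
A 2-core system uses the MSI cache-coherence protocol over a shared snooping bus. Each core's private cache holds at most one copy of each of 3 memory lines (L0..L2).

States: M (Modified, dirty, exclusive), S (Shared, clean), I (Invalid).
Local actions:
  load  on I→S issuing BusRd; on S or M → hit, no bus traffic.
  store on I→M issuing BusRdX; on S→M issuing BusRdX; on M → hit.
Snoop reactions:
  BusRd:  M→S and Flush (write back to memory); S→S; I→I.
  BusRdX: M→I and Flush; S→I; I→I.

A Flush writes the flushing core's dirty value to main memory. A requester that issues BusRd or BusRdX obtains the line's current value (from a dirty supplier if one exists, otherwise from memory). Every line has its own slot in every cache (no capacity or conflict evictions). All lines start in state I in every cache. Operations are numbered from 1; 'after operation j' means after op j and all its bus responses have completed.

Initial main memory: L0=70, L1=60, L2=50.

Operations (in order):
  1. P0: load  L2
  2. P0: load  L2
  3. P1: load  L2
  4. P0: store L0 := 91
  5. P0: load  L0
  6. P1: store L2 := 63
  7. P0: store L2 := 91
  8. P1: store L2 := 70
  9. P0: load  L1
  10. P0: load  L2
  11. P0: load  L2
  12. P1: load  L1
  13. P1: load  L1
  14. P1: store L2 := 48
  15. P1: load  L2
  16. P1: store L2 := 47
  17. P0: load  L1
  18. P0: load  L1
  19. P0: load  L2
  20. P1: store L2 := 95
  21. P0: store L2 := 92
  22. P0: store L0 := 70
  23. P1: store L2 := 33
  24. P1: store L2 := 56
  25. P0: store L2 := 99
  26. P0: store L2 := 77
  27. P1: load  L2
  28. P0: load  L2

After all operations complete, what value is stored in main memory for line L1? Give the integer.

memory[L1] = 60

step 1: P0: load  L2  ⟶  SI  (L2)  txn=BusRd  M[L2]=50
step 2: P0: load  L2  ⟶  SI  (L2)  txn=∅  M[L2]=50
step 3: P1: load  L2  ⟶  SS  (L2)  txn=BusRd  M[L2]=50
step 4: P0: store L0 := 91  ⟶  MI  (L0)  txn=BusRdX  M[L0]=70
step 5: P0: load  L0  ⟶  MI  (L0)  txn=∅  M[L0]=70
step 6: P1: store L2 := 63  ⟶  IM  (L2)  txn=BusRdX  M[L2]=50
step 7: P0: store L2 := 91  ⟶  MI  (L2)  txn=BusRdX+Flush  M[L2]=63
step 8: P1: store L2 := 70  ⟶  IM  (L2)  txn=BusRdX+Flush  M[L2]=91
step 9: P0: load  L1  ⟶  SI  (L1)  txn=BusRd  M[L1]=60
step 10: P0: load  L2  ⟶  SS  (L2)  txn=BusRd+Flush  M[L2]=70
step 11: P0: load  L2  ⟶  SS  (L2)  txn=∅  M[L2]=70
step 12: P1: load  L1  ⟶  SS  (L1)  txn=BusRd  M[L1]=60
step 13: P1: load  L1  ⟶  SS  (L1)  txn=∅  M[L1]=60
step 14: P1: store L2 := 48  ⟶  IM  (L2)  txn=BusRdX  M[L2]=70
step 15: P1: load  L2  ⟶  IM  (L2)  txn=∅  M[L2]=70
step 16: P1: store L2 := 47  ⟶  IM  (L2)  txn=∅  M[L2]=70
step 17: P0: load  L1  ⟶  SS  (L1)  txn=∅  M[L1]=60
step 18: P0: load  L1  ⟶  SS  (L1)  txn=∅  M[L1]=60
step 19: P0: load  L2  ⟶  SS  (L2)  txn=BusRd+Flush  M[L2]=47
step 20: P1: store L2 := 95  ⟶  IM  (L2)  txn=BusRdX  M[L2]=47
step 21: P0: store L2 := 92  ⟶  MI  (L2)  txn=BusRdX+Flush  M[L2]=95
step 22: P0: store L0 := 70  ⟶  MI  (L0)  txn=∅  M[L0]=70
step 23: P1: store L2 := 33  ⟶  IM  (L2)  txn=BusRdX+Flush  M[L2]=92
step 24: P1: store L2 := 56  ⟶  IM  (L2)  txn=∅  M[L2]=92
step 25: P0: store L2 := 99  ⟶  MI  (L2)  txn=BusRdX+Flush  M[L2]=56
step 26: P0: store L2 := 77  ⟶  MI  (L2)  txn=∅  M[L2]=56
step 27: P1: load  L2  ⟶  SS  (L2)  txn=BusRd+Flush  M[L2]=77
step 28: P0: load  L2  ⟶  SS  (L2)  txn=∅  M[L2]=77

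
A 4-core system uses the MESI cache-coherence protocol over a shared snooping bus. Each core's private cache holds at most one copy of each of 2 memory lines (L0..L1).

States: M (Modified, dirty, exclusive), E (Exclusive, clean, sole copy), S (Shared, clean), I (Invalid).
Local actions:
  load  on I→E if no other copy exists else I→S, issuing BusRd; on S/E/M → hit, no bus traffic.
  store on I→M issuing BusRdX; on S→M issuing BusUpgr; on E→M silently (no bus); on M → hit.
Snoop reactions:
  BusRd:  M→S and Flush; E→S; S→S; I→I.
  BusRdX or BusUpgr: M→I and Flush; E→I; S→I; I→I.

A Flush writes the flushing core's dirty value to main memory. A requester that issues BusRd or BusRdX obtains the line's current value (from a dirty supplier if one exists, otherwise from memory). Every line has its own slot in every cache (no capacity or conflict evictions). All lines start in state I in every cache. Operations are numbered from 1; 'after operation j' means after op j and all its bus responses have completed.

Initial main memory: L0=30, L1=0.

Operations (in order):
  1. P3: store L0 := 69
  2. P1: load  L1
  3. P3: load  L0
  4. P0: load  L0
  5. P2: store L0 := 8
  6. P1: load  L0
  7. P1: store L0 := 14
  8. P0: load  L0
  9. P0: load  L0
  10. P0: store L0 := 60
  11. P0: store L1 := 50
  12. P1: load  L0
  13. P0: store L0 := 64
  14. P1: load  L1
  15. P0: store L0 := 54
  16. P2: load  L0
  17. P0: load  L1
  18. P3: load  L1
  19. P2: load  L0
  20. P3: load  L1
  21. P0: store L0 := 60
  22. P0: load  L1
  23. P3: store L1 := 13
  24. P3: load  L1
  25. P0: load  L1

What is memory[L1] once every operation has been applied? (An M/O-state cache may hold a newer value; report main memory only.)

1. P3: store L0 := 69  bus=[BusRdX]  L0: P0=I P1=I P2=I P3=M  mem[L0]=30
2. P1: load  L1  bus=[BusRd]  L1: P0=I P1=E P2=I P3=I  mem[L1]=0
3. P3: load  L0  bus=[-]  L0: P0=I P1=I P2=I P3=M  mem[L0]=30
4. P0: load  L0  bus=[BusRd,Flush]  L0: P0=S P1=I P2=I P3=S  mem[L0]=69
5. P2: store L0 := 8  bus=[BusRdX]  L0: P0=I P1=I P2=M P3=I  mem[L0]=69
6. P1: load  L0  bus=[BusRd,Flush]  L0: P0=I P1=S P2=S P3=I  mem[L0]=8
7. P1: store L0 := 14  bus=[BusUpgr]  L0: P0=I P1=M P2=I P3=I  mem[L0]=8
8. P0: load  L0  bus=[BusRd,Flush]  L0: P0=S P1=S P2=I P3=I  mem[L0]=14
9. P0: load  L0  bus=[-]  L0: P0=S P1=S P2=I P3=I  mem[L0]=14
10. P0: store L0 := 60  bus=[BusUpgr]  L0: P0=M P1=I P2=I P3=I  mem[L0]=14
11. P0: store L1 := 50  bus=[BusRdX]  L1: P0=M P1=I P2=I P3=I  mem[L1]=0
12. P1: load  L0  bus=[BusRd,Flush]  L0: P0=S P1=S P2=I P3=I  mem[L0]=60
13. P0: store L0 := 64  bus=[BusUpgr]  L0: P0=M P1=I P2=I P3=I  mem[L0]=60
14. P1: load  L1  bus=[BusRd,Flush]  L1: P0=S P1=S P2=I P3=I  mem[L1]=50
15. P0: store L0 := 54  bus=[-]  L0: P0=M P1=I P2=I P3=I  mem[L0]=60
16. P2: load  L0  bus=[BusRd,Flush]  L0: P0=S P1=I P2=S P3=I  mem[L0]=54
17. P0: load  L1  bus=[-]  L1: P0=S P1=S P2=I P3=I  mem[L1]=50
18. P3: load  L1  bus=[BusRd]  L1: P0=S P1=S P2=I P3=S  mem[L1]=50
19. P2: load  L0  bus=[-]  L0: P0=S P1=I P2=S P3=I  mem[L0]=54
20. P3: load  L1  bus=[-]  L1: P0=S P1=S P2=I P3=S  mem[L1]=50
21. P0: store L0 := 60  bus=[BusUpgr]  L0: P0=M P1=I P2=I P3=I  mem[L0]=54
22. P0: load  L1  bus=[-]  L1: P0=S P1=S P2=I P3=S  mem[L1]=50
23. P3: store L1 := 13  bus=[BusUpgr]  L1: P0=I P1=I P2=I P3=M  mem[L1]=50
24. P3: load  L1  bus=[-]  L1: P0=I P1=I P2=I P3=M  mem[L1]=50
25. P0: load  L1  bus=[BusRd,Flush]  L1: P0=S P1=I P2=I P3=S  mem[L1]=13

memory[L1] = 13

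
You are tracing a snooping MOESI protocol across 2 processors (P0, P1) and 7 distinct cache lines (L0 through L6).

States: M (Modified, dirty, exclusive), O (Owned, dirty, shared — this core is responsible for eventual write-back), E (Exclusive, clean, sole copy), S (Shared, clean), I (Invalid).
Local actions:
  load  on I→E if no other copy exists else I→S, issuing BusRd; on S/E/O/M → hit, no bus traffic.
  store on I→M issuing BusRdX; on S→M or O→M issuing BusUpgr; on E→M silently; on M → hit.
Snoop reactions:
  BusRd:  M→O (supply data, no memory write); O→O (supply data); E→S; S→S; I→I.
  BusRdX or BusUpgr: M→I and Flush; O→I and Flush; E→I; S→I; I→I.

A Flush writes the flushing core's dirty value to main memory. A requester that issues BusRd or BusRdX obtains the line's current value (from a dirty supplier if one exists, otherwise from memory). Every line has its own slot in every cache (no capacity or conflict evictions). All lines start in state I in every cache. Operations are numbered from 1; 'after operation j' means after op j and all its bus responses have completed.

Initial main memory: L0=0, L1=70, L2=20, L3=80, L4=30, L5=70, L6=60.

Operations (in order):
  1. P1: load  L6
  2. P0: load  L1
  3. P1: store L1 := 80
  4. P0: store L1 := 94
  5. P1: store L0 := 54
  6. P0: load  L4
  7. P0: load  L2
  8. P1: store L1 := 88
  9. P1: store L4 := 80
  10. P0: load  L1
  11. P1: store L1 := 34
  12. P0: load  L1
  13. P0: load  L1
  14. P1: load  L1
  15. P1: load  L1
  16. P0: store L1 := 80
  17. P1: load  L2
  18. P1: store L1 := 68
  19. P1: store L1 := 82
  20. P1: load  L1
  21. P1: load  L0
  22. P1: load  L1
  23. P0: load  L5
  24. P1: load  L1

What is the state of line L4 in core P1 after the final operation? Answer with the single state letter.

  op1 P1: load  L6 → I/E on L6; bus BusRd; mem=60
  op2 P0: load  L1 → E/I on L1; bus BusRd; mem=70
  op3 P1: store L1 := 80 → I/M on L1; bus BusRdX; mem=70
  op4 P0: store L1 := 94 → M/I on L1; bus BusRdX Flush; mem=80
  op5 P1: store L0 := 54 → I/M on L0; bus BusRdX; mem=0
  op6 P0: load  L4 → E/I on L4; bus BusRd; mem=30
  op7 P0: load  L2 → E/I on L2; bus BusRd; mem=20
  op8 P1: store L1 := 88 → I/M on L1; bus BusRdX Flush; mem=94
  op9 P1: store L4 := 80 → I/M on L4; bus BusRdX; mem=30
  op10 P0: load  L1 → S/O on L1; bus BusRd; mem=94
  op11 P1: store L1 := 34 → I/M on L1; bus BusUpgr; mem=94
  op12 P0: load  L1 → S/O on L1; bus BusRd; mem=94
  op13 P0: load  L1 → S/O on L1; bus (none); mem=94
  op14 P1: load  L1 → S/O on L1; bus (none); mem=94
  op15 P1: load  L1 → S/O on L1; bus (none); mem=94
  op16 P0: store L1 := 80 → M/I on L1; bus BusUpgr Flush; mem=34
  op17 P1: load  L2 → S/S on L2; bus BusRd; mem=20
  op18 P1: store L1 := 68 → I/M on L1; bus BusRdX Flush; mem=80
  op19 P1: store L1 := 82 → I/M on L1; bus (none); mem=80
  op20 P1: load  L1 → I/M on L1; bus (none); mem=80
  op21 P1: load  L0 → I/M on L0; bus (none); mem=0
  op22 P1: load  L1 → I/M on L1; bus (none); mem=80
  op23 P0: load  L5 → E/I on L5; bus BusRd; mem=70
  op24 P1: load  L1 → I/M on L1; bus (none); mem=80

state = M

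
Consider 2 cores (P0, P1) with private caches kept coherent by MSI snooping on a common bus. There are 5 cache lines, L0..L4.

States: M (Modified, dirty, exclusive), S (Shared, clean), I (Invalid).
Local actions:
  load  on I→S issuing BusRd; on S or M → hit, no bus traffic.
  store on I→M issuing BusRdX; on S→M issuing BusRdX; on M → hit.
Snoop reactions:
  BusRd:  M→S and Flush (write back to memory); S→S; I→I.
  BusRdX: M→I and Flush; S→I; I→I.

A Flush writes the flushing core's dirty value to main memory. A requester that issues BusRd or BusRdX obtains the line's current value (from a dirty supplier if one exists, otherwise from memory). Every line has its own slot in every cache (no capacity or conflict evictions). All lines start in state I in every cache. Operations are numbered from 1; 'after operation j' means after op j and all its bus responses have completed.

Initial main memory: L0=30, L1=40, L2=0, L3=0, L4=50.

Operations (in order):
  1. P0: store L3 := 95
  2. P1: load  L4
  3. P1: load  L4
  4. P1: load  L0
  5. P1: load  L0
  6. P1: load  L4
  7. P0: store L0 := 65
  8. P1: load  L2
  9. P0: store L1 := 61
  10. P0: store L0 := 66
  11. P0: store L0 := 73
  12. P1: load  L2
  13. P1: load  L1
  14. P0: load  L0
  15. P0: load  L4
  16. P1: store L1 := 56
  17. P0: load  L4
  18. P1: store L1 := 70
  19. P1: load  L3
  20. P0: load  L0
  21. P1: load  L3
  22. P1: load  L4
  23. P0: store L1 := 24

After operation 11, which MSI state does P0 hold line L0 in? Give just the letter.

state = M

[1] P0: store L3 := 95 | P0:M(95), P1:I | bus: BusRdX
[2] P1: load  L4 | P0:I, P1:S(50) | bus: BusRd
[3] P1: load  L4 | P0:I, P1:S(50) | bus: none
[4] P1: load  L0 | P0:I, P1:S(30) | bus: BusRd
[5] P1: load  L0 | P0:I, P1:S(30) | bus: none
[6] P1: load  L4 | P0:I, P1:S(50) | bus: none
[7] P0: store L0 := 65 | P0:M(65), P1:I | bus: BusRdX
[8] P1: load  L2 | P0:I, P1:S(0) | bus: BusRd
[9] P0: store L1 := 61 | P0:M(61), P1:I | bus: BusRdX
[10] P0: store L0 := 66 | P0:M(66), P1:I | bus: none
[11] P0: store L0 := 73 | P0:M(73), P1:I | bus: none
[12] P1: load  L2 | P0:I, P1:S(0) | bus: none
[13] P1: load  L1 | P0:S(61), P1:S(61) | bus: BusRd,Flush
[14] P0: load  L0 | P0:M(73), P1:I | bus: none
[15] P0: load  L4 | P0:S(50), P1:S(50) | bus: BusRd
[16] P1: store L1 := 56 | P0:I, P1:M(56) | bus: BusRdX
[17] P0: load  L4 | P0:S(50), P1:S(50) | bus: none
[18] P1: store L1 := 70 | P0:I, P1:M(70) | bus: none
[19] P1: load  L3 | P0:S(95), P1:S(95) | bus: BusRd,Flush
[20] P0: load  L0 | P0:M(73), P1:I | bus: none
[21] P1: load  L3 | P0:S(95), P1:S(95) | bus: none
[22] P1: load  L4 | P0:S(50), P1:S(50) | bus: none
[23] P0: store L1 := 24 | P0:M(24), P1:I | bus: BusRdX,Flush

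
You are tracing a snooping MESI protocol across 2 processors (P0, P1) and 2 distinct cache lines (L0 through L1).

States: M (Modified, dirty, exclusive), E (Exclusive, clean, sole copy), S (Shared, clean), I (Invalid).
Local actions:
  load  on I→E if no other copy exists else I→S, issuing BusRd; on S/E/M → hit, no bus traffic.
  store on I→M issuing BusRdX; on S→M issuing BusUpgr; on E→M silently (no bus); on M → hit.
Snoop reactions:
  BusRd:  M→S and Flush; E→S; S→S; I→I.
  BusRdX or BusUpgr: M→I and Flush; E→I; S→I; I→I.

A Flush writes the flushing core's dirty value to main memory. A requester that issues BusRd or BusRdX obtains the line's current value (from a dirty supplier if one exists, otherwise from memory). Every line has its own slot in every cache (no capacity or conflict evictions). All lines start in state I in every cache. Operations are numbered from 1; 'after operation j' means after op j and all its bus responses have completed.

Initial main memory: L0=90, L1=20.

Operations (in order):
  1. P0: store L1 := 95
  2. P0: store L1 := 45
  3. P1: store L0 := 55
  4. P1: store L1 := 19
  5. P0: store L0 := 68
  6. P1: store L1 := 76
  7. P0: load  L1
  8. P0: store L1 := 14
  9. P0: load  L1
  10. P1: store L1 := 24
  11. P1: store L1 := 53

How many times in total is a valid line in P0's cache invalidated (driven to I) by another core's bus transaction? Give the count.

invalidations = 2

1. P0: store L1 := 95  bus=[BusRdX]  L1: P0=M P1=I  mem[L1]=20
2. P0: store L1 := 45  bus=[-]  L1: P0=M P1=I  mem[L1]=20
3. P1: store L0 := 55  bus=[BusRdX]  L0: P0=I P1=M  mem[L0]=90
4. P1: store L1 := 19  bus=[BusRdX,Flush]  L1: P0=I P1=M  mem[L1]=45
5. P0: store L0 := 68  bus=[BusRdX,Flush]  L0: P0=M P1=I  mem[L0]=55
6. P1: store L1 := 76  bus=[-]  L1: P0=I P1=M  mem[L1]=45
7. P0: load  L1  bus=[BusRd,Flush]  L1: P0=S P1=S  mem[L1]=76
8. P0: store L1 := 14  bus=[BusUpgr]  L1: P0=M P1=I  mem[L1]=76
9. P0: load  L1  bus=[-]  L1: P0=M P1=I  mem[L1]=76
10. P1: store L1 := 24  bus=[BusRdX,Flush]  L1: P0=I P1=M  mem[L1]=14
11. P1: store L1 := 53  bus=[-]  L1: P0=I P1=M  mem[L1]=14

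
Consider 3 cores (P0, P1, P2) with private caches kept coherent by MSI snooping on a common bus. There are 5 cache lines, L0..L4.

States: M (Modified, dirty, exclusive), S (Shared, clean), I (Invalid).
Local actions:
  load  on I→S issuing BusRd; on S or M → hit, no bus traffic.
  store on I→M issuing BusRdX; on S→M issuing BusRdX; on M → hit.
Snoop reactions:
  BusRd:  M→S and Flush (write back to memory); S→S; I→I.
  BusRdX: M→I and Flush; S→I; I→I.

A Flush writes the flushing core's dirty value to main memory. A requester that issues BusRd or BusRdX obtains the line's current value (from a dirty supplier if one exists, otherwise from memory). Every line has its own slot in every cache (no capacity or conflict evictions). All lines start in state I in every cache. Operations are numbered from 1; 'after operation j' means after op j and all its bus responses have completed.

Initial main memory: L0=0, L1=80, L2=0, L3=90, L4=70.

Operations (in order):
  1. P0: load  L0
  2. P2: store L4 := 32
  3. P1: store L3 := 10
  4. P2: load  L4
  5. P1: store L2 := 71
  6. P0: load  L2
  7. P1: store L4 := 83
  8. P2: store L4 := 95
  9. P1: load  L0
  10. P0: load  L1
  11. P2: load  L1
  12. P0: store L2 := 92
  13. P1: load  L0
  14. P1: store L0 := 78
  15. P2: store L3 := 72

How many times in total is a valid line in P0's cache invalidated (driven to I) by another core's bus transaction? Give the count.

[1] P0: load  L0 | P0:S(0), P1:I, P2:I | bus: BusRd
[2] P2: store L4 := 32 | P0:I, P1:I, P2:M(32) | bus: BusRdX
[3] P1: store L3 := 10 | P0:I, P1:M(10), P2:I | bus: BusRdX
[4] P2: load  L4 | P0:I, P1:I, P2:M(32) | bus: none
[5] P1: store L2 := 71 | P0:I, P1:M(71), P2:I | bus: BusRdX
[6] P0: load  L2 | P0:S(71), P1:S(71), P2:I | bus: BusRd,Flush
[7] P1: store L4 := 83 | P0:I, P1:M(83), P2:I | bus: BusRdX,Flush
[8] P2: store L4 := 95 | P0:I, P1:I, P2:M(95) | bus: BusRdX,Flush
[9] P1: load  L0 | P0:S(0), P1:S(0), P2:I | bus: BusRd
[10] P0: load  L1 | P0:S(80), P1:I, P2:I | bus: BusRd
[11] P2: load  L1 | P0:S(80), P1:I, P2:S(80) | bus: BusRd
[12] P0: store L2 := 92 | P0:M(92), P1:I, P2:I | bus: BusRdX
[13] P1: load  L0 | P0:S(0), P1:S(0), P2:I | bus: none
[14] P1: store L0 := 78 | P0:I, P1:M(78), P2:I | bus: BusRdX
[15] P2: store L3 := 72 | P0:I, P1:I, P2:M(72) | bus: BusRdX,Flush

invalidations = 1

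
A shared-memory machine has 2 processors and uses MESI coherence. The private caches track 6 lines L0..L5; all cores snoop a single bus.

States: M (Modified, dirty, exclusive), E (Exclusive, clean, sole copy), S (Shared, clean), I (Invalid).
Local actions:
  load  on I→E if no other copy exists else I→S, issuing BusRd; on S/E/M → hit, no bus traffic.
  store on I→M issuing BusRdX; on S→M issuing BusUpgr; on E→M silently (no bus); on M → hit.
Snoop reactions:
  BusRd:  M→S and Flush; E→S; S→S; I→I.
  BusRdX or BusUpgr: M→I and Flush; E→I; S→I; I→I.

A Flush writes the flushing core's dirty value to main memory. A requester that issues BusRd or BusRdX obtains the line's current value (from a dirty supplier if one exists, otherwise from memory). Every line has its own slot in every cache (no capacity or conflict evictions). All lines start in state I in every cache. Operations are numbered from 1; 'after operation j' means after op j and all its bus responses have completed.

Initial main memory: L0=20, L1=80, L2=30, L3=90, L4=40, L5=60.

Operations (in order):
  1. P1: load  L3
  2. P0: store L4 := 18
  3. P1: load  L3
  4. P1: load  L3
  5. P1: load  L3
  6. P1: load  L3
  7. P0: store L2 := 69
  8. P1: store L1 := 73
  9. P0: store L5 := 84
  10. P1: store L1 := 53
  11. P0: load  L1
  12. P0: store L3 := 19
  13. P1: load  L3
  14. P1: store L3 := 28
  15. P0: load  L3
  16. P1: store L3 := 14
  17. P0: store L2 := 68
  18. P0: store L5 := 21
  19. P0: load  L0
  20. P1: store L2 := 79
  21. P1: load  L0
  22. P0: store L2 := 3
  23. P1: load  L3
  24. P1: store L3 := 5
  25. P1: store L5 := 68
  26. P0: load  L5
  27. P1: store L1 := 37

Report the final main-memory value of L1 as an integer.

memory[L1] = 53

  op1 P1: load  L3 → I/E on L3; bus BusRd; mem=90
  op2 P0: store L4 := 18 → M/I on L4; bus BusRdX; mem=40
  op3 P1: load  L3 → I/E on L3; bus (none); mem=90
  op4 P1: load  L3 → I/E on L3; bus (none); mem=90
  op5 P1: load  L3 → I/E on L3; bus (none); mem=90
  op6 P1: load  L3 → I/E on L3; bus (none); mem=90
  op7 P0: store L2 := 69 → M/I on L2; bus BusRdX; mem=30
  op8 P1: store L1 := 73 → I/M on L1; bus BusRdX; mem=80
  op9 P0: store L5 := 84 → M/I on L5; bus BusRdX; mem=60
  op10 P1: store L1 := 53 → I/M on L1; bus (none); mem=80
  op11 P0: load  L1 → S/S on L1; bus BusRd Flush; mem=53
  op12 P0: store L3 := 19 → M/I on L3; bus BusRdX; mem=90
  op13 P1: load  L3 → S/S on L3; bus BusRd Flush; mem=19
  op14 P1: store L3 := 28 → I/M on L3; bus BusUpgr; mem=19
  op15 P0: load  L3 → S/S on L3; bus BusRd Flush; mem=28
  op16 P1: store L3 := 14 → I/M on L3; bus BusUpgr; mem=28
  op17 P0: store L2 := 68 → M/I on L2; bus (none); mem=30
  op18 P0: store L5 := 21 → M/I on L5; bus (none); mem=60
  op19 P0: load  L0 → E/I on L0; bus BusRd; mem=20
  op20 P1: store L2 := 79 → I/M on L2; bus BusRdX Flush; mem=68
  op21 P1: load  L0 → S/S on L0; bus BusRd; mem=20
  op22 P0: store L2 := 3 → M/I on L2; bus BusRdX Flush; mem=79
  op23 P1: load  L3 → I/M on L3; bus (none); mem=28
  op24 P1: store L3 := 5 → I/M on L3; bus (none); mem=28
  op25 P1: store L5 := 68 → I/M on L5; bus BusRdX Flush; mem=21
  op26 P0: load  L5 → S/S on L5; bus BusRd Flush; mem=68
  op27 P1: store L1 := 37 → I/M on L1; bus BusUpgr; mem=53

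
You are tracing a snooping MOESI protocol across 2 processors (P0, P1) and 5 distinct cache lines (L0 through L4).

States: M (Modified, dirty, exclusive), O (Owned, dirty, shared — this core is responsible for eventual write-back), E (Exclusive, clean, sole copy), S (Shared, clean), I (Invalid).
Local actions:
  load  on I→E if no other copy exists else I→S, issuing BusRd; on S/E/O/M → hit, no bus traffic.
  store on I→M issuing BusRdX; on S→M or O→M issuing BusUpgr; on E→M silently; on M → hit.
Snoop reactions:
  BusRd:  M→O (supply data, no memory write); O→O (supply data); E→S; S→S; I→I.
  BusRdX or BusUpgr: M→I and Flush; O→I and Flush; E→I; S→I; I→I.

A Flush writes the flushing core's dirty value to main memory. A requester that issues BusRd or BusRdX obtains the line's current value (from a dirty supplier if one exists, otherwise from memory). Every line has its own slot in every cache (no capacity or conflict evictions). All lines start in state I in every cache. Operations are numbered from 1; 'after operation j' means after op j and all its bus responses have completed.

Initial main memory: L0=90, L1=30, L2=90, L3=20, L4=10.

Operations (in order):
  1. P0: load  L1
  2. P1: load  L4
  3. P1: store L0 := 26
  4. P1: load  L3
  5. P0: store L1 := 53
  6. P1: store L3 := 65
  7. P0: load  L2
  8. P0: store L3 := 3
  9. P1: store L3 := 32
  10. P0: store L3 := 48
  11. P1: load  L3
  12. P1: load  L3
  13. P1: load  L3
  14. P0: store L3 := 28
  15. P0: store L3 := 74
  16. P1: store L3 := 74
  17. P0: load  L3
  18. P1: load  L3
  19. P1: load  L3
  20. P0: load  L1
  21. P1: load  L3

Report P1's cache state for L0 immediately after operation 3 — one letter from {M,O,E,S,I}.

  op1 P0: load  L1 → E/I on L1; bus BusRd; mem=30
  op2 P1: load  L4 → I/E on L4; bus BusRd; mem=10
  op3 P1: store L0 := 26 → I/M on L0; bus BusRdX; mem=90
  op4 P1: load  L3 → I/E on L3; bus BusRd; mem=20
  op5 P0: store L1 := 53 → M/I on L1; bus (none); mem=30
  op6 P1: store L3 := 65 → I/M on L3; bus (none); mem=20
  op7 P0: load  L2 → E/I on L2; bus BusRd; mem=90
  op8 P0: store L3 := 3 → M/I on L3; bus BusRdX Flush; mem=65
  op9 P1: store L3 := 32 → I/M on L3; bus BusRdX Flush; mem=3
  op10 P0: store L3 := 48 → M/I on L3; bus BusRdX Flush; mem=32
  op11 P1: load  L3 → O/S on L3; bus BusRd; mem=32
  op12 P1: load  L3 → O/S on L3; bus (none); mem=32
  op13 P1: load  L3 → O/S on L3; bus (none); mem=32
  op14 P0: store L3 := 28 → M/I on L3; bus BusUpgr; mem=32
  op15 P0: store L3 := 74 → M/I on L3; bus (none); mem=32
  op16 P1: store L3 := 74 → I/M on L3; bus BusRdX Flush; mem=74
  op17 P0: load  L3 → S/O on L3; bus BusRd; mem=74
  op18 P1: load  L3 → S/O on L3; bus (none); mem=74
  op19 P1: load  L3 → S/O on L3; bus (none); mem=74
  op20 P0: load  L1 → M/I on L1; bus (none); mem=30
  op21 P1: load  L3 → S/O on L3; bus (none); mem=74

state = M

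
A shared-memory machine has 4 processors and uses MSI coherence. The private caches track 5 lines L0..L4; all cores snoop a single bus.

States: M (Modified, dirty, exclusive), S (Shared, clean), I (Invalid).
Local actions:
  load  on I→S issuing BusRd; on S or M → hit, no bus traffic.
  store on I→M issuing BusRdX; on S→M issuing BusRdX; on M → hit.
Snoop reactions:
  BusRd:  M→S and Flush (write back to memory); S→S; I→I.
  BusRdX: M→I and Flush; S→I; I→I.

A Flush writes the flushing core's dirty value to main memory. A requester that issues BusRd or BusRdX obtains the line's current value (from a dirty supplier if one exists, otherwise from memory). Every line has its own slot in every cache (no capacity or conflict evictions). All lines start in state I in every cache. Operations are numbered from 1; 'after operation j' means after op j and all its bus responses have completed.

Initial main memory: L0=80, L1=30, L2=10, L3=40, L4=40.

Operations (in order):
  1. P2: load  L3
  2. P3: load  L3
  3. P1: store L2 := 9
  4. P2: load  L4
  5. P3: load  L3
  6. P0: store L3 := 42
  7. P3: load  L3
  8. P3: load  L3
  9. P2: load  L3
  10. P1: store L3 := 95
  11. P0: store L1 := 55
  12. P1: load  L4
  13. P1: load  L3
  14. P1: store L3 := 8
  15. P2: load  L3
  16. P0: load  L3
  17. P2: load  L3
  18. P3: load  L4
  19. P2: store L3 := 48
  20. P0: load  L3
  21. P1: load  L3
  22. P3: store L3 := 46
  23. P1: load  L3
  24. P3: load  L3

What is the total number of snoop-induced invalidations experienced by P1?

invalidations = 2

  op1 P2: load  L3 → I/I/S/I on L3; bus BusRd; mem=40
  op2 P3: load  L3 → I/I/S/S on L3; bus BusRd; mem=40
  op3 P1: store L2 := 9 → I/M/I/I on L2; bus BusRdX; mem=10
  op4 P2: load  L4 → I/I/S/I on L4; bus BusRd; mem=40
  op5 P3: load  L3 → I/I/S/S on L3; bus (none); mem=40
  op6 P0: store L3 := 42 → M/I/I/I on L3; bus BusRdX; mem=40
  op7 P3: load  L3 → S/I/I/S on L3; bus BusRd Flush; mem=42
  op8 P3: load  L3 → S/I/I/S on L3; bus (none); mem=42
  op9 P2: load  L3 → S/I/S/S on L3; bus BusRd; mem=42
  op10 P1: store L3 := 95 → I/M/I/I on L3; bus BusRdX; mem=42
  op11 P0: store L1 := 55 → M/I/I/I on L1; bus BusRdX; mem=30
  op12 P1: load  L4 → I/S/S/I on L4; bus BusRd; mem=40
  op13 P1: load  L3 → I/M/I/I on L3; bus (none); mem=42
  op14 P1: store L3 := 8 → I/M/I/I on L3; bus (none); mem=42
  op15 P2: load  L3 → I/S/S/I on L3; bus BusRd Flush; mem=8
  op16 P0: load  L3 → S/S/S/I on L3; bus BusRd; mem=8
  op17 P2: load  L3 → S/S/S/I on L3; bus (none); mem=8
  op18 P3: load  L4 → I/S/S/S on L4; bus BusRd; mem=40
  op19 P2: store L3 := 48 → I/I/M/I on L3; bus BusRdX; mem=8
  op20 P0: load  L3 → S/I/S/I on L3; bus BusRd Flush; mem=48
  op21 P1: load  L3 → S/S/S/I on L3; bus BusRd; mem=48
  op22 P3: store L3 := 46 → I/I/I/M on L3; bus BusRdX; mem=48
  op23 P1: load  L3 → I/S/I/S on L3; bus BusRd Flush; mem=46
  op24 P3: load  L3 → I/S/I/S on L3; bus (none); mem=46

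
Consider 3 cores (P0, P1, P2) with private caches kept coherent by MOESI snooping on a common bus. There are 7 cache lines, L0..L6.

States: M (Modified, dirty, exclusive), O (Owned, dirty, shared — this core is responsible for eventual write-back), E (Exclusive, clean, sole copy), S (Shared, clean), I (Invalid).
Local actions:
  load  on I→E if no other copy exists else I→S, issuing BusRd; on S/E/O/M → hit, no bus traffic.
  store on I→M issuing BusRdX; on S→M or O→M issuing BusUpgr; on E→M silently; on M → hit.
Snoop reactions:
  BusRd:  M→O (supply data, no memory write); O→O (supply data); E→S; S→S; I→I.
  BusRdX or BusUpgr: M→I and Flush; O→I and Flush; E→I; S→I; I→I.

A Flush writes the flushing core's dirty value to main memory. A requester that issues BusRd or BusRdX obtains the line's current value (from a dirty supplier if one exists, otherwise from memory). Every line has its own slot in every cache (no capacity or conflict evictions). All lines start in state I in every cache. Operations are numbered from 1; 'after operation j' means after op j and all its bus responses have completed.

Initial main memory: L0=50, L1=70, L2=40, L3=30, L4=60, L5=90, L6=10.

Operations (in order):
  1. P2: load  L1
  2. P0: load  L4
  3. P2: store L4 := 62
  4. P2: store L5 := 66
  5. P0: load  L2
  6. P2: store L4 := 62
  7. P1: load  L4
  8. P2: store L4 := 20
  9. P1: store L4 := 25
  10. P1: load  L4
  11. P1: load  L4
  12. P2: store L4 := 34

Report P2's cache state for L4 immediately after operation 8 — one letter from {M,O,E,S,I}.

  op1 P2: load  L1 → I/I/E on L1; bus BusRd; mem=70
  op2 P0: load  L4 → E/I/I on L4; bus BusRd; mem=60
  op3 P2: store L4 := 62 → I/I/M on L4; bus BusRdX; mem=60
  op4 P2: store L5 := 66 → I/I/M on L5; bus BusRdX; mem=90
  op5 P0: load  L2 → E/I/I on L2; bus BusRd; mem=40
  op6 P2: store L4 := 62 → I/I/M on L4; bus (none); mem=60
  op7 P1: load  L4 → I/S/O on L4; bus BusRd; mem=60
  op8 P2: store L4 := 20 → I/I/M on L4; bus BusUpgr; mem=60
  op9 P1: store L4 := 25 → I/M/I on L4; bus BusRdX Flush; mem=20
  op10 P1: load  L4 → I/M/I on L4; bus (none); mem=20
  op11 P1: load  L4 → I/M/I on L4; bus (none); mem=20
  op12 P2: store L4 := 34 → I/I/M on L4; bus BusRdX Flush; mem=25

state = M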